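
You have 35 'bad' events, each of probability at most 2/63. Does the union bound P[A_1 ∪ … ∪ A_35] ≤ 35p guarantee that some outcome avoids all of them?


Union bound: P[∪_{i=1}^{35} A_i] ≤ Σ_i P[A_i] ≤ 35·p = 35·(2/63) = 10/9.
Numerically: 10/9 ≈ 1.111.
Is 10/9 < 1? NO.
Since the bound 10/9 is ≥ 1, the union bound is uninformative here; it does NOT by itself certify existence.

35·p = 10/9 ≈ 1.111; existence NOT certified by the union bound.


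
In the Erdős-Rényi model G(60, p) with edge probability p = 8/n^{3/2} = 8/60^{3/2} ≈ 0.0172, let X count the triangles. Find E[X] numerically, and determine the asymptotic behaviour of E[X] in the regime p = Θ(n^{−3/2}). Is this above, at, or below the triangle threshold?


Number of potential triangles: C(60, 3) = 34220.
Each occurs with probability p³ ≈ (0.0172)³ ≈ 5.10022e-06.
By linearity: E[X] = C(60, 3)·p³ ≈ 34220 · 5.10022e-06 ≈ 0.175.
Since α = 3/2 > 1, p = c/n^{3/2} = o(1/n) is below the triangle threshold p ~ 1/n. Asymptotically E[X] ~ (c³/6)·n^{3(1−α)} = (8³/6)·n^{-1.5} → 0, so by Markov's inequality G has no triangles w.h.p.

E[X] ≈ 0.175; in regime p = Θ(1/n^{3/2}) E[X] tends to 0 (below the triangle threshold p ~ 1/n).


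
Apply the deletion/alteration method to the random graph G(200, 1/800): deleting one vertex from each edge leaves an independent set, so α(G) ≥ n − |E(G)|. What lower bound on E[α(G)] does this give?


E[|E(G)|] = C(200, 2)·p = 19900 · (1/800) = 199/8.
E[α(G)] ≥ n − E[|E(G)|] = 200 − 199/8 = 1401/8.
Numerically: ≈ 175.1250.
(This is only a lower bound; the true E[α(G)] may be larger.)

E[α(G)] ≥ 1401/8 ≈ 175.1250.


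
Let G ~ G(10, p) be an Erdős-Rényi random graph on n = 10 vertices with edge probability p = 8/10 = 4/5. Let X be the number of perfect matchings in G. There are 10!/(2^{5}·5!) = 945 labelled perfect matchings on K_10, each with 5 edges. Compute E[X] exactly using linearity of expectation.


K_10 has 10!/(2^{5}·5!) = 945 labelled perfect matchings.
For each such perfect matching H, let X_H = 1 if all 5 edges of H are present in G. Then P[X_H = 1] = p^{5} = (4/5)^{5} = 1024/3125.
Summing the indicators: E[X] = Σ_H E[X_H] = 945 · p^{5} = 945 · 1024/3125 = 193536/625.
Numerically: E[X] ≈ 309.658.

E[X] = 945 · (4/5)^{5} = 193536/625 ≈ 309.658.


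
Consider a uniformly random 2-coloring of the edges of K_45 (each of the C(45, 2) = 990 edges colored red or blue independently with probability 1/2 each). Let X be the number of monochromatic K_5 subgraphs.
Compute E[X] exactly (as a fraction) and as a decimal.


Let X = Σ_S X_S over the C(45, 5) = 1221759 subsets S of size 5, where X_S = 1 if the K_5 on S is monochromatic.
For a fixed S, the K_5 on S has C(5, 2) = 10 edges. P[all 10 edges red] = (1/2)^10, and likewise for blue, so P[monochromatic] = 2·(1/2)^10 = 2^{1 − 10} = 1/512.
By linearity of expectation: E[X] = C(45, 5) · 2^{1 − 10} = 1221759 · 1/512 = 1221759/512.
Numerically: E[X] ≈ 2386.248047.

E[X] = C(45,5)·2^(1−C(5,2)) = 1221759/512 ≈ 2386.248047.


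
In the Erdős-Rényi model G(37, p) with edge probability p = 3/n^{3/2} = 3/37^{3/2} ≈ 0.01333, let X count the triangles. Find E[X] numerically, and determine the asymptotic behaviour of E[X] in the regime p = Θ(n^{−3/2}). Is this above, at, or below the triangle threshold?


Number of potential triangles: C(37, 3) = 7770.
Each occurs with probability p³ ≈ (0.01333)³ ≈ 2.3684052e-06.
By linearity: E[X] = C(37, 3)·p³ ≈ 7770 · 2.3684052e-06 ≈ 0.01840.
Since α = 3/2 > 1, p = c/n^{3/2} = o(1/n) is below the triangle threshold p ~ 1/n. Asymptotically E[X] ~ (c³/6)·n^{3(1−α)} = (3³/6)·n^{-1.5} → 0, so by Markov's inequality G has no triangles w.h.p.

E[X] ≈ 0.01840; in regime p = Θ(1/n^{3/2}) E[X] tends to 0 (below the triangle threshold p ~ 1/n).


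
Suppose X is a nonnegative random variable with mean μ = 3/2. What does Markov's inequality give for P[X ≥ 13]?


μ = E[X] = 3/2, a = 13.
Markov: P[X ≥ 13] ≤ μ/a = (3/2)/13 = 3/26.
Numerically: ≈ 0.11538.
(Since a = 13 > μ = 1.50000, the bound 3/26 is < 1 and informative.)

P[X ≥ 13] ≤ 3/26 ≈ 0.11538.


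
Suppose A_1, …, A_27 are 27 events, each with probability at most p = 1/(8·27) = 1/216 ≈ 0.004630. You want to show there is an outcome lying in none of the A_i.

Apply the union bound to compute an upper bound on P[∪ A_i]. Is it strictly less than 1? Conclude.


Union bound: P[∪_{i=1}^{27} A_i] ≤ Σ_i P[A_i] ≤ 27·p = 27·(1/216) = 1/8.
Numerically: 1/8 ≈ 0.125000.
Is 1/8 < 1? YES.
Since P[∪ A_i] ≤ 1/8 < 1, the complement has P[∩ A_i^c] ≥ 1 − 1/8 = 7/8 > 0, so some outcome avoids every A_i.

27·p = 1/8 ≈ 0.125000; existence CERTIFIED by the union bound.


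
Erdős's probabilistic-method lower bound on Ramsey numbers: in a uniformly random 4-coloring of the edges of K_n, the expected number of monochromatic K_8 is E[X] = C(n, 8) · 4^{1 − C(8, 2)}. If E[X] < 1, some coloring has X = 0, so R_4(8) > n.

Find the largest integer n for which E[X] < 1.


We need C(n, 8) · 4^{1 − 28} < 1, i.e. C(n, 8) < 4^{28 − 1} = 18014398509481984.
Check values of n near the boundary:
  n = 406: C(406, 8) = 17082453897995850; 17082453897995850 < 18014398509481984? YES
  n = 407: C(407, 8) = 17424959239309050; 17424959239309050 < 18014398509481984? YES
  n = 408: C(408, 8) = 17773458424095231; 17773458424095231 < 18014398509481984? YES
  n = 409: C(409, 8) = 18128041135797879; 18128041135797879 < 18014398509481984? NO
  n = 410: C(410, 8) = 18488798173326195; 18488798173326195 < 18014398509481984? NO
  n = 411: C(411, 8) = 18855821462126715; 18855821462126715 < 18014398509481984? NO
The largest n with C(n, 8) < 18014398509481984 is n = 408 (where E[X] = 17773458424095231/18014398509481984 ≈ 0.9866). Hence R_4(8) > 408, i.e. R_4(8) ≥ 409.

Largest n = 408; hence R_4(8) > 408.


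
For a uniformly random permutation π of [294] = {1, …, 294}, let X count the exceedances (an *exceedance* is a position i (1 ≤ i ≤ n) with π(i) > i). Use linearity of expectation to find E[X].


Write X = Σ_{i=1}^{294} X_i, where X_i = 1_{π(i) > i}.
For each fixed i, π(i) is uniform over {1, …, 294} (marginal of a uniform permutation), so P[π(i) > i] = (n − i)/n. Summing: Σ_{i=1}^{294} (n − i)/n = (0 + 1 + … + 293)/294 = 294(294 − 1)/(2·294) = (294 − 1)/2.
Hence E[X] = Σ_{i=1}^{294} (294 − i)/294 = 293/2 ≈ 146.5000.

E[X] = 293/2 = 146.5000.


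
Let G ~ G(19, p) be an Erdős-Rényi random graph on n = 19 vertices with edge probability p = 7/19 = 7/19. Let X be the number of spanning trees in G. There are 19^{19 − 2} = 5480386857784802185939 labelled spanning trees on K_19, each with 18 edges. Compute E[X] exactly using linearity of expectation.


K_19 has 19^{19 − 2} = 5480386857784802185939 labelled spanning trees.
For each such spanning tree H, let X_H = 1 if all 18 edges of H are present in G. Then P[X_H = 1] = p^{18} = (7/19)^{18} = 1628413597910449/104127350297911241532841.
By linearity: E[X] = Σ_H E[X_H] = 5480386857784802185939 · p^{18} = 5480386857784802185939 · 1628413597910449/104127350297911241532841 = 1628413597910449/19.
Numerically: E[X] ≈ 8.5706e+13.

E[X] = 5480386857784802185939 · (7/19)^{18} = 1628413597910449/19 ≈ 8.5706e+13.


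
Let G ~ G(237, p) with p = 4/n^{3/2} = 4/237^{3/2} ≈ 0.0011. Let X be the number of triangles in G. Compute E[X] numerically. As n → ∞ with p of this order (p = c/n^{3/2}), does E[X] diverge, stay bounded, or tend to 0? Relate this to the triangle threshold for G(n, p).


Number of potential triangles: C(237, 3) = 2190670.
Each occurs with probability p³ ≈ (0.0011)³ ≈ 1.31769e-09.
By linearity: E[X] = C(237, 3)·p³ ≈ 2190670 · 1.31769e-09 ≈ 0.003.
Since α = 3/2 > 1, p = c/n^{3/2} = o(1/n) is below the triangle threshold p ~ 1/n. Asymptotically E[X] ~ (c³/6)·n^{3(1−α)} = (4³/6)·n^{-1.5} → 0, so by Markov's inequality G has no triangles w.h.p.

E[X] ≈ 0.003; in regime p = Θ(1/n^{3/2}) E[X] tends to 0 (below the triangle threshold p ~ 1/n).


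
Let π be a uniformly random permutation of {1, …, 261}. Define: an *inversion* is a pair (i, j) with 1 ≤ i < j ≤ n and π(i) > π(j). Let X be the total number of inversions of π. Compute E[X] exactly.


Write X = Σ X_I over the C(261, 2) = 33930 pairs i < j, with X_I the indicator of one inversion.
There are 33930 indicators.
For each fixed pair i < j, the values π(i) and π(j) are two distinct elements of {1, …, 261} in uniformly random order; by symmetry P[π(i) > π(j)] = 1/2.
By linearity: E[X] = 33930 · (1/2) = C(261, 2) · (1/2) = 33930/2 = 16965 ≈ 16965.00000.

E[X] = 16965 = 16965.00000.


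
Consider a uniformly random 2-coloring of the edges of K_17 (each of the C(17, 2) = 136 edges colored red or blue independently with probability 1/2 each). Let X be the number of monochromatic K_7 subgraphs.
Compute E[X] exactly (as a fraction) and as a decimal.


Let X = Σ_S X_S over the C(17, 7) = 19448 subsets S of size 7, where X_S = 1 if the K_7 on S is monochromatic.
For a fixed S, the K_7 on S has C(7, 2) = 21 edges. P[all 21 edges red] = (1/2)^21, and likewise for blue, so P[monochromatic] = 2·(1/2)^21 = 2^{1 − 21} = 1/1048576.
By linearity: E[X] = C(17, 7) · 2^{1 − 21} = 19448 · 1/1048576 = 2431/131072.
Numerically: E[X] ≈ 0.019.

E[X] = C(17,7)·2^(1−C(7,2)) = 2431/131072 ≈ 0.019.


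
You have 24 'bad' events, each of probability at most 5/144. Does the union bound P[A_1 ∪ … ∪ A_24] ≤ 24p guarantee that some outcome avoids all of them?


Union bound: P[∪_{i=1}^{24} A_i] ≤ Σ_i P[A_i] ≤ 24·p = 24·(5/144) = 5/6.
Numerically: 5/6 ≈ 0.833333.
Is 5/6 < 1? YES.
Since P[∪ A_i] ≤ 5/6 < 1, the complement has P[∩ A_i^c] ≥ 1 − 5/6 = 1/6 > 0, so some outcome avoids every A_i.

24·p = 5/6 ≈ 0.833333; existence CERTIFIED by the union bound.


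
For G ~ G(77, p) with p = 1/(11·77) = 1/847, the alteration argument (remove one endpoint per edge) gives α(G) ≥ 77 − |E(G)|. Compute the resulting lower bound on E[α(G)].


E[|E(G)|] = C(77, 2)·p = 2926 · (1/847) = 38/11.
E[α(G)] ≥ n − E[|E(G)|] = 77 − 38/11 = 809/11.
Numerically: ≈ 73.54545.
(This is only a lower bound; the true E[α(G)] may be larger.)

E[α(G)] ≥ 809/11 ≈ 73.54545.


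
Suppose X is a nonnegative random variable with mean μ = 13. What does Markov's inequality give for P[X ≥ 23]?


μ = E[X] = 13, a = 23.
Markov: P[X ≥ 23] ≤ μ/a = (13)/23 = 13/23.
Numerically: ≈ 0.565.
(Since a = 23 > μ = 13.000, the bound 13/23 is < 1 and informative.)

P[X ≥ 23] ≤ 13/23 ≈ 0.565.


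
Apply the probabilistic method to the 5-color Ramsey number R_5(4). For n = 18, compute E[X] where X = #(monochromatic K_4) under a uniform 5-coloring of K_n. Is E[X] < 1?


E[X] = C(18, 4) · 5^{1 − 6} = 3060 · 5^{−5} = 3060/3125.
As a reduced fraction: E[X] = 612/625 ≈ 0.9792.
Is E[X] < 1? YES.
Since E[X] < 1, there exists a 5-coloring of K_{18} with no monochromatic K_4; hence R_5(4) > 18.

E[X] = 612/625 ≈ 0.9792; E[X] < 1, so R_5(4) > 18.


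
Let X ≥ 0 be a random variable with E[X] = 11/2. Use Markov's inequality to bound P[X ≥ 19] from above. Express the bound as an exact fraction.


μ = E[X] = 11/2, a = 19.
Markov: P[X ≥ 19] ≤ μ/a = (11/2)/19 = 11/38.
Numerically: ≈ 0.289.
(Since a = 19 > μ = 5.500, the bound 11/38 is < 1 and informative.)

P[X ≥ 19] ≤ 11/38 ≈ 0.289.


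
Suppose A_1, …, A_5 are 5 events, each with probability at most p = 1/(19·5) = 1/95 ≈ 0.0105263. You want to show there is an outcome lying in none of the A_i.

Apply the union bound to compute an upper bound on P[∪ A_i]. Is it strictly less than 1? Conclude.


Union bound: P[∪_{i=1}^{5} A_i] ≤ Σ_i P[A_i] ≤ 5·p = 5·(1/95) = 1/19.
Numerically: 1/19 ≈ 0.0526316.
Is 1/19 < 1? YES.
Since P[∪ A_i] ≤ 1/19 < 1, the complement has P[∩ A_i^c] ≥ 1 − 1/19 = 18/19 > 0, so some outcome avoids every A_i.

5·p = 1/19 ≈ 0.0526316; existence CERTIFIED by the union bound.


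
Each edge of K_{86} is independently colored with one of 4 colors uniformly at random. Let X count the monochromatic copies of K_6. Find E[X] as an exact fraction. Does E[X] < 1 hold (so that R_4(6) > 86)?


E[X] = C(86, 6) · 4^{1 − 15} = 470155077 · 4^{−14} = 470155077/268435456.
As a reduced fraction: E[X] = 470155077/268435456 ≈ 1.751.
Is E[X] < 1? NO.
Since E[X] ≥ 1, the first-moment bound is inconclusive at n = 86; it does NOT by itself certify R_4(6) > 86.

E[X] = 470155077/268435456 ≈ 1.751; E[X] ≥ 1; first-moment method inconclusive here.


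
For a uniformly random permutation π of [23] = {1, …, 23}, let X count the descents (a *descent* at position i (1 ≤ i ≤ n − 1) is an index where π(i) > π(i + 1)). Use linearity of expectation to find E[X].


Write X = Σ X_I over i = 1, …, 22, with X_I the indicator of one descent.
There are 22 indicators.
For each fixed i, the pair (π(i), π(i+1)) is a uniformly random ordered pair of distinct values from {1, …, 23}; by symmetry P[π(i) > π(i+1)] = 1/2.
By linearity: E[X] = 22 · (1/2) = (23 − 1) · (1/2) = 11 ≈ 11.0000.

E[X] = 11 = 11.0000.


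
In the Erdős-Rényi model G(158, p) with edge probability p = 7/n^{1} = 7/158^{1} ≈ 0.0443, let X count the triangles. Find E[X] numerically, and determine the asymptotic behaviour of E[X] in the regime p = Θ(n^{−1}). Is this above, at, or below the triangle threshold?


Number of potential triangles: C(158, 3) = 644956.
Each occurs with probability p³ ≈ (0.0443)³ ≈ 8.69607e-05.
By linearity: E[X] = C(158, 3)·p³ ≈ 644956 · 8.69607e-05 ≈ 56.086.
Here α = 1, so p = 7/n is exactly at the triangle threshold p ~ 1/n. Asymptotically E[X] → c³/6 = 7³/6 = 343/6 ≈ 57.167, a bounded constant. In this regime the triangle count is asymptotically Poisson(c³/6).

E[X] ≈ 56.086; in regime p = Θ(1/n^{1}) E[X] stays bounded (at the triangle threshold p ~ 1/n).


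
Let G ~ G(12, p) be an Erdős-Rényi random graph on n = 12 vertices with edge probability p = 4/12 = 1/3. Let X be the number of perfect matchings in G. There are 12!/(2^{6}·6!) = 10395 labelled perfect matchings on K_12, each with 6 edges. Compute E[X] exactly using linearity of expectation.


K_12 has 12!/(2^{6}·6!) = 10395 labelled perfect matchings.
For each such perfect matching H, let X_H = 1 if all 6 edges of H are present in G. Then P[X_H = 1] = p^{6} = (1/3)^{6} = 1/729.
By linearity: E[X] = Σ_H E[X_H] = 10395 · p^{6} = 10395 · 1/729 = 385/27.
Numerically: E[X] ≈ 14.26.

E[X] = 10395 · (1/3)^{6} = 385/27 ≈ 14.26.


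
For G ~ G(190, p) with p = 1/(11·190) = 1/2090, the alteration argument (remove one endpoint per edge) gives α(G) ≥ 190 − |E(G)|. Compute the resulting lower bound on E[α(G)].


E[|E(G)|] = C(190, 2)·p = 17955 · (1/2090) = 189/22.
E[α(G)] ≥ n − E[|E(G)|] = 190 − 189/22 = 3991/22.
Numerically: ≈ 181.409.
(This is only a lower bound; the true E[α(G)] may be larger.)

E[α(G)] ≥ 3991/22 ≈ 181.409.


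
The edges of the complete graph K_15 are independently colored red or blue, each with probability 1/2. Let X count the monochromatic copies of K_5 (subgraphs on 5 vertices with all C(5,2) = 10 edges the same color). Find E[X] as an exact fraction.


Let X = Σ_S X_S over the C(15, 5) = 3003 subsets S of size 5, where X_S = 1 if the K_5 on S is monochromatic.
For a fixed S, the K_5 on S has C(5, 2) = 10 edges. P[all 10 edges red] = (1/2)^10, and likewise for blue, so P[monochromatic] = 2·(1/2)^10 = 2^{1 − 10} = 1/512.
By linearity: E[X] = C(15, 5) · 2^{1 − 10} = 3003 · 1/512 = 3003/512.
Numerically: E[X] ≈ 5.86523.

E[X] = C(15,5)·2^(1−C(5,2)) = 3003/512 ≈ 5.86523.


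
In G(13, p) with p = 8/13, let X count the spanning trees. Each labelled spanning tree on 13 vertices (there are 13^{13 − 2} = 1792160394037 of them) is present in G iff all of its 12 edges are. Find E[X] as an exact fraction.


K_13 has 13^{13 − 2} = 1792160394037 labelled spanning trees.
For each such spanning tree H, let X_H = 1 if all 12 edges of H are present in G. Then P[X_H = 1] = p^{12} = (8/13)^{12} = 68719476736/23298085122481.
By linearity of expectation: E[X] = Σ_H E[X_H] = 1792160394037 · p^{12} = 1792160394037 · 68719476736/23298085122481 = 68719476736/13.
Numerically: E[X] ≈ 5.29e+09.

E[X] = 1792160394037 · (8/13)^{12} = 68719476736/13 ≈ 5.29e+09.


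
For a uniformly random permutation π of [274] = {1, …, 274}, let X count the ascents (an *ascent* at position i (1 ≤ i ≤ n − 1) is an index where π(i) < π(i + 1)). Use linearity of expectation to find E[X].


Write X = Σ X_I over i = 1, …, 273, with X_I the indicator of one ascent.
There are 273 indicators.
For each fixed i, the pair (π(i), π(i+1)) is a uniformly random ordered pair of distinct values from {1, …, 274}; by symmetry P[π(i) < π(i+1)] = 1/2.
By linearity: E[X] = 273 · (1/2) = (274 − 1) · (1/2) = 273/2 ≈ 136.500000.

E[X] = 273/2 = 136.500000.


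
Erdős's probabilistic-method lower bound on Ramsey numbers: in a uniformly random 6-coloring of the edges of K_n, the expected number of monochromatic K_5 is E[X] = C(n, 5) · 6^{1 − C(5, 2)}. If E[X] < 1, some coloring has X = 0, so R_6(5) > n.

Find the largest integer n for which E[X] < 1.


We need C(n, 5) · 6^{1 − 10} < 1, i.e. C(n, 5) < 6^{10 − 1} = 10077696.
Check values of n near the boundary:
  n = 63: C(63, 5) = 7028847; 7028847 < 10077696? YES
  n = 64: C(64, 5) = 7624512; 7624512 < 10077696? YES
  n = 65: C(65, 5) = 8259888; 8259888 < 10077696? YES
  n = 66: C(66, 5) = 8936928; 8936928 < 10077696? YES
  n = 67: C(67, 5) = 9657648; 9657648 < 10077696? YES
  n = 68: C(68, 5) = 10424128; 10424128 < 10077696? NO
  n = 69: C(69, 5) = 11238513; 11238513 < 10077696? NO
  n = 70: C(70, 5) = 12103014; 12103014 < 10077696? NO
The largest n with C(n, 5) < 10077696 is n = 67 (where E[X] = 67067/69984 ≈ 0.95832). Hence R_6(5) > 67, i.e. R_6(5) ≥ 68.

Largest n = 67; hence R_6(5) > 67.


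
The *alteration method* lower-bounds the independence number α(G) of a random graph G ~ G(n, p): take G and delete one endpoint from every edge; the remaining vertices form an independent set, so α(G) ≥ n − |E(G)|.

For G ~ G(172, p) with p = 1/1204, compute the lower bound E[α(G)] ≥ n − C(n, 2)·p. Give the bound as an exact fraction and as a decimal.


E[|E(G)|] = C(172, 2)·p = 14706 · (1/1204) = 171/14.
E[α(G)] ≥ n − E[|E(G)|] = 172 − 171/14 = 2237/14.
Numerically: ≈ 159.786.
(This is only a lower bound; the true E[α(G)] may be larger.)

E[α(G)] ≥ 2237/14 ≈ 159.786.


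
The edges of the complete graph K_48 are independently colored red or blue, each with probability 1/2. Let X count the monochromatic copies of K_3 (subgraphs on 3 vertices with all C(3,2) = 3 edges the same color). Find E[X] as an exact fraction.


Let X = Σ_S X_S over the C(48, 3) = 17296 subsets S of size 3, where X_S = 1 if the K_3 on S is monochromatic.
For a fixed S, the K_3 on S has C(3, 2) = 3 edges. P[all 3 edges red] = (1/2)^3, and likewise for blue, so P[monochromatic] = 2·(1/2)^3 = 2^{1 − 3} = 1/4.
By linearity of expectation: E[X] = C(48, 3) · 2^{1 − 3} = 17296 · 1/4 = 4324.
Numerically: E[X] ≈ 4324.0000.

E[X] = C(48,3)·2^(1−C(3,2)) = 4324 ≈ 4324.0000.


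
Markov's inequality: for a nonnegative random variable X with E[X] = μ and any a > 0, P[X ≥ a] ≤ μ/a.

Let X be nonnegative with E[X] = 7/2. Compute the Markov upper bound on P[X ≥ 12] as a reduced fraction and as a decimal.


μ = E[X] = 7/2, a = 12.
Markov: P[X ≥ 12] ≤ μ/a = (7/2)/12 = 7/24.
Numerically: ≈ 0.29167.
(Since a = 12 > μ = 3.50000, the bound 7/24 is < 1 and informative.)

P[X ≥ 12] ≤ 7/24 ≈ 0.29167.


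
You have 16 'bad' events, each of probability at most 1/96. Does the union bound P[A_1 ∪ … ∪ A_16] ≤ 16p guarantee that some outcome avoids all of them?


Union bound: P[∪_{i=1}^{16} A_i] ≤ Σ_i P[A_i] ≤ 16·p = 16·(1/96) = 1/6.
Numerically: 1/6 ≈ 0.166667.
Is 1/6 < 1? YES.
Since P[∪ A_i] ≤ 1/6 < 1, the complement has P[∩ A_i^c] ≥ 1 − 1/6 = 5/6 > 0, so some outcome avoids every A_i.

16·p = 1/6 ≈ 0.166667; existence CERTIFIED by the union bound.


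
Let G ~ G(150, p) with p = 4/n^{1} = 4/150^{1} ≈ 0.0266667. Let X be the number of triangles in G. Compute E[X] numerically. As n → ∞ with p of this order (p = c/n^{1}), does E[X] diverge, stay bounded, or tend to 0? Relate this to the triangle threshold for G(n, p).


Number of potential triangles: C(150, 3) = 551300.
Each occurs with probability p³ ≈ (0.0266667)³ ≈ 1.89629630e-05.
By linearity: E[X] = C(150, 3)·p³ ≈ 551300 · 1.89629630e-05 ≈ 10.454281.
Here α = 1, so p = 4/n is exactly at the triangle threshold p ~ 1/n. Asymptotically E[X] → c³/6 = 4³/6 = 32/3 ≈ 10.666667, a bounded constant. In this regime the triangle count is asymptotically Poisson(c³/6).

E[X] ≈ 10.454281; in regime p = Θ(1/n^{1}) E[X] stays bounded (at the triangle threshold p ~ 1/n).


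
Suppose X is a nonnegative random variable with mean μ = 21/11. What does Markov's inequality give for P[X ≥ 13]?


μ = E[X] = 21/11, a = 13.
Markov: P[X ≥ 13] ≤ μ/a = (21/11)/13 = 21/143.
Numerically: ≈ 0.1469.
(Since a = 13 > μ = 1.9091, the bound 21/143 is < 1 and informative.)

P[X ≥ 13] ≤ 21/143 ≈ 0.1469.


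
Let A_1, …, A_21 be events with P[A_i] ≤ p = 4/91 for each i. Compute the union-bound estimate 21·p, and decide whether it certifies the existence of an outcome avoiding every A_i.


Union bound: P[∪_{i=1}^{21} A_i] ≤ Σ_i P[A_i] ≤ 21·p = 21·(4/91) = 12/13.
Numerically: 12/13 ≈ 0.92308.
Is 12/13 < 1? YES.
Since P[∪ A_i] ≤ 12/13 < 1, the complement has P[∩ A_i^c] ≥ 1 − 12/13 = 1/13 > 0, so some outcome avoids every A_i.

21·p = 12/13 ≈ 0.92308; existence CERTIFIED by the union bound.


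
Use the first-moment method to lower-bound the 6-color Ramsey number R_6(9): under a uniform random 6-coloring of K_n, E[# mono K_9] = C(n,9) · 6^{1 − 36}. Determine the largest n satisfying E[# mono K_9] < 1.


We need C(n, 9) · 6^{1 − 36} < 1, i.e. C(n, 9) < 6^{36 − 1} = 1719070799748422591028658176.
Check values of n near the boundary:
  n = 4405: C(4405, 9) = 1706862792900636302463627150; 1706862792900636302463627150 < 1719070799748422591028658176? YES
  n = 4406: C(4406, 9) = 1710356485221788389505285700; 1710356485221788389505285700 < 1719070799748422591028658176? YES
  n = 4407: C(4407, 9) = 1713856532599459170657070050; 1713856532599459170657070050 < 1719070799748422591028658176? YES
  n = 4408: C(4408, 9) = 1717362945146264156457459600; 1717362945146264156457459600 < 1719070799748422591028658176? YES
  n = 4409: C(4409, 9) = 1720875732988608787686577131; 1720875732988608787686577131 < 1719070799748422591028658176? NO
The largest n with C(n, 9) < 1719070799748422591028658176 is n = 4408 (where E[X] = 35778394690547169926197075/35813974994758803979763712 ≈ 0.999007). Hence R_6(9) > 4408, i.e. R_6(9) ≥ 4409.

Largest n = 4408; hence R_6(9) > 4408.


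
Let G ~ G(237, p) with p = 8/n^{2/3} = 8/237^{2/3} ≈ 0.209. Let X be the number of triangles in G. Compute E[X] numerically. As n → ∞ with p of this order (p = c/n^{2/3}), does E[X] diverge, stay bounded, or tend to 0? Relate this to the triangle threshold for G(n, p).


Number of potential triangles: C(237, 3) = 2190670.
Each occurs with probability p³ ≈ (0.209)³ ≈ 9.11535e-03.
By linearity: E[X] = C(237, 3)·p³ ≈ 2190670 · 9.11535e-03 ≈ 19968.720.
Since α = 2/3 < 1, p = c/n^{2/3} ≫ 1/n is above the triangle threshold p ~ 1/n. Asymptotically E[X] ~ (c³/6)·n^{3(1−α)} = (8³/6)·n^{1} → ∞; triangles are abundant w.h.p.

E[X] ≈ 19968.720; in regime p = Θ(1/n^{2/3}) E[X] diverges (above the triangle threshold p ~ 1/n).


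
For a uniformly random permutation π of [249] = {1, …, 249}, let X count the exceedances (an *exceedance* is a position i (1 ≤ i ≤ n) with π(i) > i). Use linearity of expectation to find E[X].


Write X = Σ_{i=1}^{249} X_i, where X_i = 1_{π(i) > i}.
For each fixed i, π(i) is uniform over {1, …, 249} (marginal of a uniform permutation), so P[π(i) > i] = (n − i)/n. Summing: Σ_{i=1}^{249} (n − i)/n = (0 + 1 + … + 248)/249 = 249(249 − 1)/(2·249) = (249 − 1)/2.
Hence E[X] = Σ_{i=1}^{249} (249 − i)/249 = 124 ≈ 124.00000.

E[X] = 124 = 124.00000.


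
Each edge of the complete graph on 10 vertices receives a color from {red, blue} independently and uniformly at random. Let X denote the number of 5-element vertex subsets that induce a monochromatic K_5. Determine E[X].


Let X = Σ_S X_S over the C(10, 5) = 252 subsets S of size 5, where X_S = 1 if the K_5 on S is monochromatic.
For a fixed S, the K_5 on S has C(5, 2) = 10 edges. P[all 10 edges red] = (1/2)^10, and likewise for blue, so P[monochromatic] = 2·(1/2)^10 = 2^{1 − 10} = 1/512.
Summing: E[X] = C(10, 5) · 2^{1 − 10} = 252 · 1/512 = 63/128.
Numerically: E[X] ≈ 0.4922.

E[X] = C(10,5)·2^(1−C(5,2)) = 63/128 ≈ 0.4922.


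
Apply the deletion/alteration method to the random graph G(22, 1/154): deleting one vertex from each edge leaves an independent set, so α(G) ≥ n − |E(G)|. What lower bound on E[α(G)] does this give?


E[|E(G)|] = C(22, 2)·p = 231 · (1/154) = 3/2.
E[α(G)] ≥ n − E[|E(G)|] = 22 − 3/2 = 41/2.
Numerically: ≈ 20.5000.
(This is only a lower bound; the true E[α(G)] may be larger.)

E[α(G)] ≥ 41/2 ≈ 20.5000.


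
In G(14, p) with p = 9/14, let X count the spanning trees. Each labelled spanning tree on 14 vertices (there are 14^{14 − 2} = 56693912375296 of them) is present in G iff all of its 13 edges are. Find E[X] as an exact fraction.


K_14 has 14^{14 − 2} = 56693912375296 labelled spanning trees.
For each such spanning tree H, let X_H = 1 if all 13 edges of H are present in G. Then P[X_H = 1] = p^{13} = (9/14)^{13} = 2541865828329/793714773254144.
By linearity of expectation: E[X] = Σ_H E[X_H] = 56693912375296 · p^{13} = 56693912375296 · 2541865828329/793714773254144 = 2541865828329/14.
Numerically: E[X] ≈ 1.82e+11.

E[X] = 56693912375296 · (9/14)^{13} = 2541865828329/14 ≈ 1.82e+11.


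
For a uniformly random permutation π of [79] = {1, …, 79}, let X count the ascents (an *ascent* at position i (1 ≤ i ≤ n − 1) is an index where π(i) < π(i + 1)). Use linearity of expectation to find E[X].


Write X = Σ X_I over i = 1, …, 78, with X_I the indicator of one ascent.
There are 78 indicators.
For each fixed i, the pair (π(i), π(i+1)) is a uniformly random ordered pair of distinct values from {1, …, 79}; by symmetry P[π(i) < π(i+1)] = 1/2.
By linearity: E[X] = 78 · (1/2) = (79 − 1) · (1/2) = 39 ≈ 39.000.

E[X] = 39 = 39.000.


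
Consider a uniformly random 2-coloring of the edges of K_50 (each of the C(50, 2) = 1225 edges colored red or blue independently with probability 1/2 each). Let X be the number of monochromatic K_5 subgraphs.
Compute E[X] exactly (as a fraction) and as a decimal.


Let X = Σ_S X_S over the C(50, 5) = 2118760 subsets S of size 5, where X_S = 1 if the K_5 on S is monochromatic.
For a fixed S, the K_5 on S has C(5, 2) = 10 edges. P[all 10 edges red] = (1/2)^10, and likewise for blue, so P[monochromatic] = 2·(1/2)^10 = 2^{1 − 10} = 1/512.
By linearity: E[X] = C(50, 5) · 2^{1 − 10} = 2118760 · 1/512 = 264845/64.
Numerically: E[X] ≈ 4138.2031.

E[X] = C(50,5)·2^(1−C(5,2)) = 264845/64 ≈ 4138.2031.


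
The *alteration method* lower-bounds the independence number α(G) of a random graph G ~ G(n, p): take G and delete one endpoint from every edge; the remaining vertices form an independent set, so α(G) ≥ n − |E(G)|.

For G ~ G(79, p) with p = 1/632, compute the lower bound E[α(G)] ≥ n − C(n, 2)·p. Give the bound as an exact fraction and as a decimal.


E[|E(G)|] = C(79, 2)·p = 3081 · (1/632) = 39/8.
E[α(G)] ≥ n − E[|E(G)|] = 79 − 39/8 = 593/8.
Numerically: ≈ 74.125000.
(This is only a lower bound; the true E[α(G)] may be larger.)

E[α(G)] ≥ 593/8 ≈ 74.125000.


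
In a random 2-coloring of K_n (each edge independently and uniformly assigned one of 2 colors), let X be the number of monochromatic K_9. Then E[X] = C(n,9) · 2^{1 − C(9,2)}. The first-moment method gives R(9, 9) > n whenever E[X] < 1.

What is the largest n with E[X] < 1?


We need C(n, 9) · 2^{1 − 36} < 1, i.e. C(n, 9) < 2^{36 − 1} = 34359738368.
Check values of n near the boundary:
  n = 61: C(61, 9) = 17341763505; 17341763505 < 34359738368? YES
  n = 62: C(62, 9) = 20286591270; 20286591270 < 34359738368? YES
  n = 63: C(63, 9) = 23667689815; 23667689815 < 34359738368? YES
  n = 64: C(64, 9) = 27540584512; 27540584512 < 34359738368? YES
  n = 65: C(65, 9) = 31966749880; 31966749880 < 34359738368? YES
  n = 66: C(66, 9) = 37014131440; 37014131440 < 34359738368? NO
  n = 67: C(67, 9) = 42757703560; 42757703560 < 34359738368? NO
The largest n with C(n, 9) < 34359738368 is n = 65 (where E[X] = 3995843735/4294967296 ≈ 0.930). Hence R(9, 9) > 65, i.e. R(9, 9) ≥ 66.

Largest n = 65; hence R(9, 9) > 65.


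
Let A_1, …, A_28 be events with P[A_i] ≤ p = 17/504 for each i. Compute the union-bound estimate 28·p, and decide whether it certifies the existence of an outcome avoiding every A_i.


Union bound: P[∪_{i=1}^{28} A_i] ≤ Σ_i P[A_i] ≤ 28·p = 28·(17/504) = 17/18.
Numerically: 17/18 ≈ 0.9444444.
Is 17/18 < 1? YES.
Since P[∪ A_i] ≤ 17/18 < 1, the complement has P[∩ A_i^c] ≥ 1 − 17/18 = 1/18 > 0, so some outcome avoids every A_i.

28·p = 17/18 ≈ 0.9444444; existence CERTIFIED by the union bound.


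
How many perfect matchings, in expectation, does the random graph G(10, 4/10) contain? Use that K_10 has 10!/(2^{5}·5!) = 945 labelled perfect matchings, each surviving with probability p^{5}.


K_10 has 10!/(2^{5}·5!) = 945 labelled perfect matchings.
For each such perfect matching H, let X_H = 1 if all 5 edges of H are present in G. Then P[X_H = 1] = p^{5} = (2/5)^{5} = 32/3125.
By linearity: E[X] = Σ_H E[X_H] = 945 · p^{5} = 945 · 32/3125 = 6048/625.
Numerically: E[X] ≈ 9.68.

E[X] = 945 · (2/5)^{5} = 6048/625 ≈ 9.68.


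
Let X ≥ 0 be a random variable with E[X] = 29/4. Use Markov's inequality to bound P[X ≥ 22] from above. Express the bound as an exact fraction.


μ = E[X] = 29/4, a = 22.
Markov: P[X ≥ 22] ≤ μ/a = (29/4)/22 = 29/88.
Numerically: ≈ 0.3295.
(Since a = 22 > μ = 7.2500, the bound 29/88 is < 1 and informative.)

P[X ≥ 22] ≤ 29/88 ≈ 0.3295.


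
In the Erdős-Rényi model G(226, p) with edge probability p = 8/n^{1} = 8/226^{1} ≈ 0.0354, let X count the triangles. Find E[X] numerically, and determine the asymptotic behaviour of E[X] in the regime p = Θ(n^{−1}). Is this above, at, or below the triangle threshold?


Number of potential triangles: C(226, 3) = 1898400.
Each occurs with probability p³ ≈ (0.0354)³ ≈ 4.435521e-05.
By linearity: E[X] = C(226, 3)·p³ ≈ 1898400 · 4.435521e-05 ≈ 84.2039.
Here α = 1, so p = 8/n is exactly at the triangle threshold p ~ 1/n. Asymptotically E[X] → c³/6 = 8³/6 = 256/3 ≈ 85.3333, a bounded constant. In this regime the triangle count is asymptotically Poisson(c³/6).

E[X] ≈ 84.2039; in regime p = Θ(1/n^{1}) E[X] stays bounded (at the triangle threshold p ~ 1/n).


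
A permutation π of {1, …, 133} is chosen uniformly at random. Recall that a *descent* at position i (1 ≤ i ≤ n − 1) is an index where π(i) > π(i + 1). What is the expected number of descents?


Write X = Σ X_I over i = 1, …, 132, with X_I the indicator of one descent.
There are 132 indicators.
For each fixed i, the pair (π(i), π(i+1)) is a uniformly random ordered pair of distinct values from {1, …, 133}; by symmetry P[π(i) > π(i+1)] = 1/2.
By linearity: E[X] = 132 · (1/2) = (133 − 1) · (1/2) = 66 ≈ 66.0000.

E[X] = 66 = 66.0000.


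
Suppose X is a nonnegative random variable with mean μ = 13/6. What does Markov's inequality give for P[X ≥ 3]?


μ = E[X] = 13/6, a = 3.
Markov: P[X ≥ 3] ≤ μ/a = (13/6)/3 = 13/18.
Numerically: ≈ 0.722.
(Since a = 3 > μ = 2.167, the bound 13/18 is < 1 and informative.)

P[X ≥ 3] ≤ 13/18 ≈ 0.722.


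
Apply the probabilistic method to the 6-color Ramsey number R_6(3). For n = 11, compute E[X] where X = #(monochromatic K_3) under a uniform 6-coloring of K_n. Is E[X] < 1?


E[X] = C(11, 3) · 6^{1 − 3} = 165 · 6^{−2} = 165/36.
As a reduced fraction: E[X] = 55/12 ≈ 4.5833333.
Is E[X] < 1? NO.
Since E[X] ≥ 1, the first-moment bound is inconclusive at n = 11; it does NOT by itself certify R_6(3) > 11.

E[X] = 55/12 ≈ 4.5833333; E[X] ≥ 1; first-moment method inconclusive here.


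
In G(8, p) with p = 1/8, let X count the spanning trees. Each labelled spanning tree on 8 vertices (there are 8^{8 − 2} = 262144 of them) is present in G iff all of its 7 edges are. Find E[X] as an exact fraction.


K_8 has 8^{8 − 2} = 262144 labelled spanning trees.
For each such spanning tree H, let X_H = 1 if all 7 edges of H are present in G. Then P[X_H = 1] = p^{7} = (1/8)^{7} = 1/2097152.
Summing the indicators: E[X] = Σ_H E[X_H] = 262144 · p^{7} = 262144 · 1/2097152 = 1/8.
Numerically: E[X] ≈ 0.125.

E[X] = 262144 · (1/8)^{7} = 1/8 ≈ 0.125.


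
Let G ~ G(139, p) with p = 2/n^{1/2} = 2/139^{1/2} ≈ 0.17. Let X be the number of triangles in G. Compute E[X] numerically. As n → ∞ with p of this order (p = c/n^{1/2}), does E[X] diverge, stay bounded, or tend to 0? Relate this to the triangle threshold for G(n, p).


Number of potential triangles: C(139, 3) = 437989.
Each occurs with probability p³ ≈ (0.17)³ ≈ 4.88166e-03.
By linearity: E[X] = C(139, 3)·p³ ≈ 437989 · 4.88166e-03 ≈ 2138.115.
Since α = 1/2 < 1, p = c/n^{1/2} ≫ 1/n is above the triangle threshold p ~ 1/n. Asymptotically E[X] ~ (c³/6)·n^{3(1−α)} = (2³/6)·n^{1.5} → ∞; triangles are abundant w.h.p.

E[X] ≈ 2138.115; in regime p = Θ(1/n^{1/2}) E[X] diverges (above the triangle threshold p ~ 1/n).


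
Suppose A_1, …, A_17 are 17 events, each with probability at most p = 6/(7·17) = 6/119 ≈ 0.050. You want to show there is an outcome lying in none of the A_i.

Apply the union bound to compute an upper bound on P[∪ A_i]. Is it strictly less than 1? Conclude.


Union bound: P[∪_{i=1}^{17} A_i] ≤ Σ_i P[A_i] ≤ 17·p = 17·(6/119) = 6/7.
Numerically: 6/7 ≈ 0.857.
Is 6/7 < 1? YES.
Since P[∪ A_i] ≤ 6/7 < 1, the complement has P[∩ A_i^c] ≥ 1 − 6/7 = 1/7 > 0, so some outcome avoids every A_i.

17·p = 6/7 ≈ 0.857; existence CERTIFIED by the union bound.


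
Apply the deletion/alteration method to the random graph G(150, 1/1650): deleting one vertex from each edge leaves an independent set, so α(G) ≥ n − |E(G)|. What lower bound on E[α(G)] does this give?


E[|E(G)|] = C(150, 2)·p = 11175 · (1/1650) = 149/22.
E[α(G)] ≥ n − E[|E(G)|] = 150 − 149/22 = 3151/22.
Numerically: ≈ 143.22727.
(This is only a lower bound; the true E[α(G)] may be larger.)

E[α(G)] ≥ 3151/22 ≈ 143.22727.


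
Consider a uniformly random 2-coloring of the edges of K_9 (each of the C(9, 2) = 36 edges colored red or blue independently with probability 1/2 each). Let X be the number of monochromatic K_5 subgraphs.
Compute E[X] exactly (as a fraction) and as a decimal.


Let X = Σ_S X_S over the C(9, 5) = 126 subsets S of size 5, where X_S = 1 if the K_5 on S is monochromatic.
For a fixed S, the K_5 on S has C(5, 2) = 10 edges. P[all 10 edges red] = (1/2)^10, and likewise for blue, so P[monochromatic] = 2·(1/2)^10 = 2^{1 − 10} = 1/512.
Summing: E[X] = C(9, 5) · 2^{1 − 10} = 126 · 1/512 = 63/256.
Numerically: E[X] ≈ 0.246094.

E[X] = C(9,5)·2^(1−C(5,2)) = 63/256 ≈ 0.246094.


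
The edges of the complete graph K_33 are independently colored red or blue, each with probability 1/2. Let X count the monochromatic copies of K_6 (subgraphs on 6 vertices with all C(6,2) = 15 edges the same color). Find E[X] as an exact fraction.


Let X = Σ_S X_S over the C(33, 6) = 1107568 subsets S of size 6, where X_S = 1 if the K_6 on S is monochromatic.
For a fixed S, the K_6 on S has C(6, 2) = 15 edges. P[all 15 edges red] = (1/2)^15, and likewise for blue, so P[monochromatic] = 2·(1/2)^15 = 2^{1 − 15} = 1/16384.
Summing: E[X] = C(33, 6) · 2^{1 − 15} = 1107568 · 1/16384 = 69223/1024.
Numerically: E[X] ≈ 67.601.

E[X] = C(33,6)·2^(1−C(6,2)) = 69223/1024 ≈ 67.601.


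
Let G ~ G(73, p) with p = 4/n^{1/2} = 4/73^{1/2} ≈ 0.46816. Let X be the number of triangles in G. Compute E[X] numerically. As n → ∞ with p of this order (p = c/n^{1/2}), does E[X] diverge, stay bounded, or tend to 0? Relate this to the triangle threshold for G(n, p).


Number of potential triangles: C(73, 3) = 62196.
Each occurs with probability p³ ≈ (0.46816)³ ≈ 1.0261142e-01.
By linearity: E[X] = C(73, 3)·p³ ≈ 62196 · 1.0261142e-01 ≈ 6382.01967.
Since α = 1/2 < 1, p = c/n^{1/2} ≫ 1/n is above the triangle threshold p ~ 1/n. Asymptotically E[X] ~ (c³/6)·n^{3(1−α)} = (4³/6)·n^{1.5} → ∞; triangles are abundant w.h.p.

E[X] ≈ 6382.01967; in regime p = Θ(1/n^{1/2}) E[X] diverges (above the triangle threshold p ~ 1/n).


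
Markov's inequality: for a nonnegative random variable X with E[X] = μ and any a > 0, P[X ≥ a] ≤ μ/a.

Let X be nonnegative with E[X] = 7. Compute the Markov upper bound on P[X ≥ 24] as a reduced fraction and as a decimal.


μ = E[X] = 7, a = 24.
Markov: P[X ≥ 24] ≤ μ/a = (7)/24 = 7/24.
Numerically: ≈ 0.2917.
(Since a = 24 > μ = 7.0000, the bound 7/24 is < 1 and informative.)

P[X ≥ 24] ≤ 7/24 ≈ 0.2917.


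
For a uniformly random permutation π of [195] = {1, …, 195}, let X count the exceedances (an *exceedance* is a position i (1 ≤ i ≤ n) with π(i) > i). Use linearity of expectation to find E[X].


Write X = Σ_{i=1}^{195} X_i, where X_i = 1_{π(i) > i}.
For each fixed i, π(i) is uniform over {1, …, 195} (marginal of a uniform permutation), so P[π(i) > i] = (n − i)/n. Summing: Σ_{i=1}^{195} (n − i)/n = (0 + 1 + … + 194)/195 = 195(195 − 1)/(2·195) = (195 − 1)/2.
Hence E[X] = Σ_{i=1}^{195} (195 − i)/195 = 97 ≈ 97.000000.

E[X] = 97 = 97.000000.


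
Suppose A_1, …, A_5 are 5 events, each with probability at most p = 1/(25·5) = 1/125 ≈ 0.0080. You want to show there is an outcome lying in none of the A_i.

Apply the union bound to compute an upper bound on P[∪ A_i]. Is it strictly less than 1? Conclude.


Union bound: P[∪_{i=1}^{5} A_i] ≤ Σ_i P[A_i] ≤ 5·p = 5·(1/125) = 1/25.
Numerically: 1/25 ≈ 0.0400.
Is 1/25 < 1? YES.
Since P[∪ A_i] ≤ 1/25 < 1, the complement has P[∩ A_i^c] ≥ 1 − 1/25 = 24/25 > 0, so some outcome avoids every A_i.

5·p = 1/25 ≈ 0.0400; existence CERTIFIED by the union bound.


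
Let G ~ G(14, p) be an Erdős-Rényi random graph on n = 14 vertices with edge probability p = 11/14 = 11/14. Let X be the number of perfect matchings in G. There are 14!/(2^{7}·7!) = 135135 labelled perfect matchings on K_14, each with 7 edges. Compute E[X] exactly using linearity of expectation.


K_14 has 14!/(2^{7}·7!) = 135135 labelled perfect matchings.
For each such perfect matching H, let X_H = 1 if all 7 edges of H are present in G. Then P[X_H = 1] = p^{7} = (11/14)^{7} = 19487171/105413504.
By linearity: E[X] = Σ_H E[X_H] = 135135 · p^{7} = 135135 · 19487171/105413504 = 376199836155/15059072.
Numerically: E[X] ≈ 2.5e+04.

E[X] = 135135 · (11/14)^{7} = 376199836155/15059072 ≈ 2.5e+04.


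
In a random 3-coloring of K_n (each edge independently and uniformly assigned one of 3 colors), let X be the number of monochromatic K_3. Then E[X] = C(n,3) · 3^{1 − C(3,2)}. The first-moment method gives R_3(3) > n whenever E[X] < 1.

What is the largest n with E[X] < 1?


We need C(n, 3) · 3^{1 − 3} < 1, i.e. C(n, 3) < 3^{3 − 1} = 9.
Check values of n near the boundary:
  n = 3: C(3, 3) = 1; 1 < 9? YES
  n = 4: C(4, 3) = 4; 4 < 9? YES
  n = 5: C(5, 3) = 10; 10 < 9? NO
  n = 6: C(6, 3) = 20; 20 < 9? NO
The largest n with C(n, 3) < 9 is n = 4 (where E[X] = 4/9 ≈ 0.44444). Hence R_3(3) > 4, i.e. R_3(3) ≥ 5.

Largest n = 4; hence R_3(3) > 4.
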